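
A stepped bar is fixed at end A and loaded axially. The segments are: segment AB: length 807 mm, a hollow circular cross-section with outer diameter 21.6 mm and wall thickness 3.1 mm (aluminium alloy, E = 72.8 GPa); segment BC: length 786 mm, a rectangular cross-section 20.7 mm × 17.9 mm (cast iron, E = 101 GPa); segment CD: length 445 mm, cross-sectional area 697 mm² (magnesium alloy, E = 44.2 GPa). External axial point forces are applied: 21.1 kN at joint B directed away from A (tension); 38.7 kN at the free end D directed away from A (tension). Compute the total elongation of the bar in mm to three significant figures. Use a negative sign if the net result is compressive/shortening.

5.05 mm

Internal axial forces (sectioning from the free end, tension +): N_CD = 38.7 kN, N_BC = 38.7 kN, N_AB = 59.8 kN.
A_AB = 180.2 mm².
A_BC = 370.5 mm².
δ_AB = 59800·807/(180.2·72800) = 3.679 mm
δ_BC = 38700·786/(370.5·101000) = 0.8128 mm
δ_CD = 38700·445/(697·44200) = 0.559 mm
δ = Σδ_i = 5.051 mm.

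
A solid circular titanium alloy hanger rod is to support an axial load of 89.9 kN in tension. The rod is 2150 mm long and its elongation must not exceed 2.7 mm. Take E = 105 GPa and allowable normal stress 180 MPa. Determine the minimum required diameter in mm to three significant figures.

Required area A ≥ P/σ_allow = 89900/180 = 499.4 mm².
For a solid circular section, d ≥ √(4A/π) = 25.22 mm.
Elongation limit: A ≥ PL/(Eδ_allow) = 89900·2150/(105000·2.7) = 681.8 mm² ⇒ d ≥ 29.46 mm.
The elongation limit governs.

29.5 mm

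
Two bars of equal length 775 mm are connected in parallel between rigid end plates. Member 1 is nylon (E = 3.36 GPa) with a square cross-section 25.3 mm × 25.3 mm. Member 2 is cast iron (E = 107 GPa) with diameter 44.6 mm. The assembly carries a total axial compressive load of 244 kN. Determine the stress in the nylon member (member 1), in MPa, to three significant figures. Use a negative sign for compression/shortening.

-4.84 MPa

A_1 = 640.1 mm².
A_2 = 1562 mm².
Equal strain + equilibrium ⇒ each member carries load in proportion to AE: A₁E₁ = 2151000 N, A₂E₂ = 167200000 N, ΣAE = 169300000 N.
σ₁ = P·E₁/ΣAE = -244000·3360/169300000 = -4.842 MPa.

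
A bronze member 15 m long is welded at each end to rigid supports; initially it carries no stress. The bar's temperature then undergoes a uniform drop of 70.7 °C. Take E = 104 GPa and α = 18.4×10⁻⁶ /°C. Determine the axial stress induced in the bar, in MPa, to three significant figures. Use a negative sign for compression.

135 MPa

Free thermal expansion αLΔT = 18.4e-6 · 15000 · -70.7 = -19.51 mm.
The walls impose strain ε = −(-19.51)/15000 = 1.3009e-03; σ = Eε = 104000 · 1.3009e-03 = 135.3 MPa.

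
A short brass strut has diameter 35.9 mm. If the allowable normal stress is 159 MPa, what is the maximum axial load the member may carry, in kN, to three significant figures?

161 kN

A = 1012 mm².
P_max = σ_allow · A = 159 · 1012 = 160900 N = 160.9 kN.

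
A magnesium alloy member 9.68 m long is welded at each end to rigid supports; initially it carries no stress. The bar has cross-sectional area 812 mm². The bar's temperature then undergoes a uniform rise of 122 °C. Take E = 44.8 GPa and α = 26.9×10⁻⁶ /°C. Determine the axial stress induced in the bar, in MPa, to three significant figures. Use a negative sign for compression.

Free thermal expansion αLΔT = 26.9e-6 · 9680 · 122 = 31.77 mm.
The walls impose strain ε = −(31.77)/9680 = -3.2818e-03; σ = Eε = 44800 · -3.2818e-03 = -147 MPa.

-147 MPa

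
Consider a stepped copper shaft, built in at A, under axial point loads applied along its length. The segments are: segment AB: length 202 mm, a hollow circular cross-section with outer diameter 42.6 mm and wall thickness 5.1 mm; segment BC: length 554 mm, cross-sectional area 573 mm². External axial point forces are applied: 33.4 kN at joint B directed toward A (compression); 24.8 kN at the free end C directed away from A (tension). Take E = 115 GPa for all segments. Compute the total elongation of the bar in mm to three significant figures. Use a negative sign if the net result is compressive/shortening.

0.183 mm

Internal axial forces (sectioning from the free end, tension +): N_BC = 24.8 kN, N_AB = -8.6 kN.
A_AB = 600.8 mm².
δ_AB = -8600·202/(600.8·115000) = -0.02514 mm
δ_BC = 24800·554/(573·115000) = 0.2085 mm
δ = Σδ_i = 0.1834 mm.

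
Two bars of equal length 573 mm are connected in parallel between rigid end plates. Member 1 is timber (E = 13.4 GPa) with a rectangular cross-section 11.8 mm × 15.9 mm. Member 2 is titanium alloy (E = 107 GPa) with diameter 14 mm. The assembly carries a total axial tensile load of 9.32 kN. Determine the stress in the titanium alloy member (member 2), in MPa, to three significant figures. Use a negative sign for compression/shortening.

52.5 MPa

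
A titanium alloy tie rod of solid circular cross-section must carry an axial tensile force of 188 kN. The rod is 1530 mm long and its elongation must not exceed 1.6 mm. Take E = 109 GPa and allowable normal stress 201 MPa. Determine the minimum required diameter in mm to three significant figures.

45.8 mm

Required area A ≥ P/σ_allow = 188000/201 = 935.3 mm².
For a solid circular section, d ≥ √(4A/π) = 34.51 mm.
Elongation limit: A ≥ PL/(Eδ_allow) = 188000·1530/(109000·1.6) = 1649 mm² ⇒ d ≥ 45.83 mm.
The elongation limit governs.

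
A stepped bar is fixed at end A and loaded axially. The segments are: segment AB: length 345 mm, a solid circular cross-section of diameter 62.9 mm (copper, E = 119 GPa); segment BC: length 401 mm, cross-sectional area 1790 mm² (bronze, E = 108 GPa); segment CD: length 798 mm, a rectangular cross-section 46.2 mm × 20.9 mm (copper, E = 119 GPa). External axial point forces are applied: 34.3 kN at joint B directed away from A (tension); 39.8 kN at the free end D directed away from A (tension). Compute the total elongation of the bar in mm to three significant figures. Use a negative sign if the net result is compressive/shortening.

0.428 mm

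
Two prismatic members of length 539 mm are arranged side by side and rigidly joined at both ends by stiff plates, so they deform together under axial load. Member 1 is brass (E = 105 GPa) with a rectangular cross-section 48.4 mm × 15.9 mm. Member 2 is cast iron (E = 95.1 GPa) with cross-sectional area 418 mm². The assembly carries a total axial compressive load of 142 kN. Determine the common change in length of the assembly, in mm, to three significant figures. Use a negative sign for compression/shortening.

-0.635 mm

A_1 = 769.6 mm².
Equal strain + equilibrium ⇒ each member carries load in proportion to AE: A₁E₁ = 80800000 N, A₂E₂ = 39750000 N, ΣAE = 120600000 N.
δ = PL/ΣAE = -142000·539/120600000 = -0.6349 mm.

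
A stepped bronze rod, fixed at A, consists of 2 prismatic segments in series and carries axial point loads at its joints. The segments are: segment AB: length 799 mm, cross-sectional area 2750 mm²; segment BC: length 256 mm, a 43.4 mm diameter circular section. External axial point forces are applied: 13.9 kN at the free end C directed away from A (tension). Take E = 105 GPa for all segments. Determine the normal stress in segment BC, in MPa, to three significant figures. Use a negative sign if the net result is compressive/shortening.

9.40 MPa

Internal axial forces (sectioning from the free end, tension +): N_BC = 13.9 kN, N_AB = 13.9 kN.
A_BC = 1479 mm².
σ_BC = N_BC/A_BC = 13900/1479 = 9.396 MPa.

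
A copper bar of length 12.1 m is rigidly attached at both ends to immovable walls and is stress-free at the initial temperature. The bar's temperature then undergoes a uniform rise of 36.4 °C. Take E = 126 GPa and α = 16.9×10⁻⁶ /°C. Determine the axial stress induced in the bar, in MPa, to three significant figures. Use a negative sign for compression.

Free thermal expansion αLΔT = 16.9e-6 · 12100 · 36.4 = 7.443 mm.
The walls impose strain ε = −(7.443)/12100 = -6.1516e-04; σ = Eε = 126000 · -6.1516e-04 = -77.51 MPa.

-77.5 MPa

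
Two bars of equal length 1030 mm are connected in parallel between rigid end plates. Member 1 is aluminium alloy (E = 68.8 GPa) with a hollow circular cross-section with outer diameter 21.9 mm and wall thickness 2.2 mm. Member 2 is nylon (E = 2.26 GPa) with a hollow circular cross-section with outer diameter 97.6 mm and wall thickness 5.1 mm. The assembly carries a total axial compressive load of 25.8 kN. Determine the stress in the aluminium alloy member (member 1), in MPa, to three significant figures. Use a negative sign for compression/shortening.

-140 MPa

A_1 = 136.2 mm².
A_2 = 1482 mm².
Equal strain + equilibrium ⇒ each member carries load in proportion to AE: A₁E₁ = 9368000 N, A₂E₂ = 3349000 N, ΣAE = 12720000 N.
σ₁ = P·E₁/ΣAE = -25800·68800/12720000 = -139.6 MPa.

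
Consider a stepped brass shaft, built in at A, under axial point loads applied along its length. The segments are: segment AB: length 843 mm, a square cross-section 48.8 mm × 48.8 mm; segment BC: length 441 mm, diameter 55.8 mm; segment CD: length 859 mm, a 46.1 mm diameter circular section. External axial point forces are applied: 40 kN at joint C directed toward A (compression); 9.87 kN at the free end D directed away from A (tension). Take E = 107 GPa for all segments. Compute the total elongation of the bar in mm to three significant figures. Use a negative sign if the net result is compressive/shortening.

Internal axial forces (sectioning from the free end, tension +): N_CD = 9.87 kN, N_BC = -30.13 kN, N_AB = -30.13 kN.
A_AB = 2381 mm².
A_BC = 2445 mm².
A_CD = 1669 mm².
δ_AB = -30130·843/(2381·107000) = -0.09968 mm
δ_BC = -30130·441/(2445·107000) = -0.05078 mm
δ_CD = 9870·859/(1669·107000) = 0.04747 mm
δ = Σδ_i = -0.103 mm.

-0.103 mm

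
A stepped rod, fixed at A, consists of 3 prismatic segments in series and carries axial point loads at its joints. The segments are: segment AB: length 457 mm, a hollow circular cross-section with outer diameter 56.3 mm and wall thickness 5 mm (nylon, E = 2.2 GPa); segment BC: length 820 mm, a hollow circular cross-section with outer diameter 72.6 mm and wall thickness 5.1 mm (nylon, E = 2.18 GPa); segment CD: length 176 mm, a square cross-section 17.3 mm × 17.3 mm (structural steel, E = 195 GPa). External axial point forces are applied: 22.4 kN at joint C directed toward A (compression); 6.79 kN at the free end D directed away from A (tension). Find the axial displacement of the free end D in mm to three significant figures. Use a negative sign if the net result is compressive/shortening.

-9.43 mm

Internal axial forces (sectioning from the free end, tension +): N_CD = 6.79 kN, N_BC = -15.61 kN, N_AB = -15.61 kN.
A_AB = 805.8 mm².
A_BC = 1081 mm².
A_CD = 299.3 mm².
δ_AB = -15610·457/(805.8·2200) = -4.024 mm
δ_BC = -15610·820/(1081·2180) = -5.429 mm
δ_CD = 6790·176/(299.3·195000) = 0.02048 mm
δ = Σδ_i = -9.433 mm.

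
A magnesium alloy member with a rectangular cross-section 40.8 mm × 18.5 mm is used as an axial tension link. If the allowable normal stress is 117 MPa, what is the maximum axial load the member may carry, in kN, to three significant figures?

88.3 kN

A = 754.8 mm².
P_max = σ_allow · A = 117 · 754.8 = 88310 N = 88.31 kN.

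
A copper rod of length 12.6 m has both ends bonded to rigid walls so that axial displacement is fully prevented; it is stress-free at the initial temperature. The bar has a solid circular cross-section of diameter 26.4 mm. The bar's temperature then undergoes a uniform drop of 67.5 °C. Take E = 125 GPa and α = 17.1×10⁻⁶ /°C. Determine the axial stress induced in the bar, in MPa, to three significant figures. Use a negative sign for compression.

Free thermal expansion αLΔT = 17.1e-6 · 12600 · -67.5 = -14.54 mm.
The walls impose strain ε = −(-14.54)/12600 = 1.1543e-03; σ = Eε = 125000 · 1.1543e-03 = 144.3 MPa.

144 MPa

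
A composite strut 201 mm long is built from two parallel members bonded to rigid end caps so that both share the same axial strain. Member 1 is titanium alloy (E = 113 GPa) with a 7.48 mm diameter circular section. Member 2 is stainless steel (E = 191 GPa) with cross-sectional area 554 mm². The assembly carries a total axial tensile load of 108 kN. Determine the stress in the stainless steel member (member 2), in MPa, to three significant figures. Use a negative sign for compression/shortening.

186 MPa

A_1 = 43.94 mm².
Equal strain + equilibrium ⇒ each member carries load in proportion to AE: A₁E₁ = 4966000 N, A₂E₂ = 105800000 N, ΣAE = 110800000 N.
σ₂ = P·E₂/ΣAE = 108000·191000/110800000 = 186.2 MPa.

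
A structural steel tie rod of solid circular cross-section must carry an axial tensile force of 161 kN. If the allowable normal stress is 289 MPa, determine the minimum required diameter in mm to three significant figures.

Required area A ≥ P/σ_allow = 161000/289 = 557.1 mm².
For a solid circular section, d ≥ √(4A/π) = 26.63 mm.

26.6 mm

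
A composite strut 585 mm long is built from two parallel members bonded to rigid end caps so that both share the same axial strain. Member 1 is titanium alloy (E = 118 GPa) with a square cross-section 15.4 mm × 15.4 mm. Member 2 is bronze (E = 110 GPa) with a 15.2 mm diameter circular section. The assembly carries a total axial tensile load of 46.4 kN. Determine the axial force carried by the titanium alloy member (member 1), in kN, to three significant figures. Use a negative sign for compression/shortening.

A_1 = 237.2 mm².
A_2 = 181.5 mm².
Equal strain + equilibrium ⇒ each member carries load in proportion to AE: A₁E₁ = 27980000 N, A₂E₂ = 19960000 N, ΣAE = 47950000 N.
F₁ = P·A₁E₁/ΣAE = 46400·27980000/47950000 = 27080 N.

27.1 kN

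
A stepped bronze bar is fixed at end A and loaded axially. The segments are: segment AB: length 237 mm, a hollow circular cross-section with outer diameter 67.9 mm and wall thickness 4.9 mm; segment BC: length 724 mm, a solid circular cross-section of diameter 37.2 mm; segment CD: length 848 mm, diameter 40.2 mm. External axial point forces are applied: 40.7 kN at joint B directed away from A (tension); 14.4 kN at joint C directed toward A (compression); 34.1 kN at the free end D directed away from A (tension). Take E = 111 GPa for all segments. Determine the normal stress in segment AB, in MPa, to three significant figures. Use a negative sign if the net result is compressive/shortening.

62.3 MPa

Internal axial forces (sectioning from the free end, tension +): N_CD = 34.1 kN, N_BC = 19.7 kN, N_AB = 60.4 kN.
A_AB = 969.8 mm².
σ_AB = N_AB/A_AB = 60400/969.8 = 62.28 MPa.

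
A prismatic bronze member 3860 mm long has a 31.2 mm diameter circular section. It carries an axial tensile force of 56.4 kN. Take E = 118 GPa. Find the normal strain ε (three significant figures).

6.25e-04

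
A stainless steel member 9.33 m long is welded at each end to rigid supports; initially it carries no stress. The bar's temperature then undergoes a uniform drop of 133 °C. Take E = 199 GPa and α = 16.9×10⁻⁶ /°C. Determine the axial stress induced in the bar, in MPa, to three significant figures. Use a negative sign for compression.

447 MPa

Free thermal expansion αLΔT = 16.9e-6 · 9330 · -133 = -20.97 mm.
The walls impose strain ε = −(-20.97)/9330 = 2.2477e-03; σ = Eε = 199000 · 2.2477e-03 = 447.3 MPa.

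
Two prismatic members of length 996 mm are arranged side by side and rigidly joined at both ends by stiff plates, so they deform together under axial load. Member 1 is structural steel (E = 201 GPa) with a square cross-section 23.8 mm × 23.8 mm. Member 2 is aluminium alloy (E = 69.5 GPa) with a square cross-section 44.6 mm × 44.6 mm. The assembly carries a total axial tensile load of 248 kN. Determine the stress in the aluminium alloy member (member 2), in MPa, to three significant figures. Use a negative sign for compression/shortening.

68.4 MPa

A_1 = 566.4 mm².
A_2 = 1989 mm².
Equal strain + equilibrium ⇒ each member carries load in proportion to AE: A₁E₁ = 113900000 N, A₂E₂ = 138200000 N, ΣAE = 252100000 N.
σ₂ = P·E₂/ΣAE = 248000·69500/252100000 = 68.37 MPa.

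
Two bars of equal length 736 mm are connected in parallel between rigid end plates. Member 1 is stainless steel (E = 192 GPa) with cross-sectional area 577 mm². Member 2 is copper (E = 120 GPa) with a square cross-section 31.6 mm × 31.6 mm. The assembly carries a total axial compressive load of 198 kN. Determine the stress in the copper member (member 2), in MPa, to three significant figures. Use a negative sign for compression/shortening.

A_2 = 998.6 mm².
Equal strain + equilibrium ⇒ each member carries load in proportion to AE: A₁E₁ = 110800000 N, A₂E₂ = 119800000 N, ΣAE = 230600000 N.
σ₂ = P·E₂/ΣAE = -198000·120000/230600000 = -103 MPa.

-103 MPa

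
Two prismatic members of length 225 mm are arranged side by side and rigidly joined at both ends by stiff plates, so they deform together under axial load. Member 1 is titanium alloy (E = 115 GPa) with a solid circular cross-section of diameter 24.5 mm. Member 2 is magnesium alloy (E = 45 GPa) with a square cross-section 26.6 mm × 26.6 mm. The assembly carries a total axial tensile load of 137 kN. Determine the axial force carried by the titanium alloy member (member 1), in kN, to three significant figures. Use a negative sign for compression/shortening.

A_1 = 471.4 mm².
A_2 = 707.6 mm².
Equal strain + equilibrium ⇒ each member carries load in proportion to AE: A₁E₁ = 54220000 N, A₂E₂ = 31840000 N, ΣAE = 86060000 N.
F₁ = P·A₁E₁/ΣAE = 137000·54220000/86060000 = 86310 N.

86.3 kN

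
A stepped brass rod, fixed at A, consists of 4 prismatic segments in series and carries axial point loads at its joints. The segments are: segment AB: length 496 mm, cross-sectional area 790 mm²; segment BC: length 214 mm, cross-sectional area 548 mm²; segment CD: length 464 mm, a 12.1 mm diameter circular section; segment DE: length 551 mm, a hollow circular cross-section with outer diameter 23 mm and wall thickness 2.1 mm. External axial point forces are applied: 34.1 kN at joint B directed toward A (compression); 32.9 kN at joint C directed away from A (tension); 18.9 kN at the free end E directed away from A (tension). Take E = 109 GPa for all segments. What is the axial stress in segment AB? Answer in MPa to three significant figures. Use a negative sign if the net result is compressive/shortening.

Internal axial forces (sectioning from the free end, tension +): N_DE = 18.9 kN, N_CD = 18.9 kN, N_BC = 51.8 kN, N_AB = 17.7 kN.
σ_AB = N_AB/A_AB = 17700/790 = 22.41 MPa.

22.4 MPa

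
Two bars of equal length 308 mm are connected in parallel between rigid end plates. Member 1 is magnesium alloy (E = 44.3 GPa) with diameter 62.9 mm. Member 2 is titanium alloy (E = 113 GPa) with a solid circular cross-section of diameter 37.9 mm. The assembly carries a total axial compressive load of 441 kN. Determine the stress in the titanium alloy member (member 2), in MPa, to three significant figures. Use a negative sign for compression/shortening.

-188 MPa

A_1 = 3107 mm².
A_2 = 1128 mm².
Equal strain + equilibrium ⇒ each member carries load in proportion to AE: A₁E₁ = 137700000 N, A₂E₂ = 127500000 N, ΣAE = 265100000 N.
σ₂ = P·E₂/ΣAE = -441000·113000/265100000 = -188 MPa.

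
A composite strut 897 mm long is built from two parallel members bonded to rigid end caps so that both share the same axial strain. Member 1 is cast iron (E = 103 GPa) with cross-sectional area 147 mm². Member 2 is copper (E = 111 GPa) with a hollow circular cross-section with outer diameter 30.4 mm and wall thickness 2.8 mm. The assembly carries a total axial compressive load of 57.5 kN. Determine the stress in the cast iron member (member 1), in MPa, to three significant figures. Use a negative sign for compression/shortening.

A_2 = 242.8 mm².
Equal strain + equilibrium ⇒ each member carries load in proportion to AE: A₁E₁ = 15140000 N, A₂E₂ = 26950000 N, ΣAE = 42090000 N.
σ₁ = P·E₁/ΣAE = -57500·103000/42090000 = -140.7 MPa.

-141 MPa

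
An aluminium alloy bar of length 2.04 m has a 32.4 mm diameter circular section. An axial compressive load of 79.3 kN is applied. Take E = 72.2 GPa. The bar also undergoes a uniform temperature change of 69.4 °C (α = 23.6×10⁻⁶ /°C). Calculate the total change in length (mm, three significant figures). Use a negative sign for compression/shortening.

A = 824.5 mm².
δ_mech = NL/(AE) = -79300·2040/(824.5·72200) = -2.718 mm.
δ_thermal = αLΔT = 23.6e-6·2040·69.4 = 3.341 mm.
δ = δ_mech + δ_thermal = 0.6236 mm.

0.624 mm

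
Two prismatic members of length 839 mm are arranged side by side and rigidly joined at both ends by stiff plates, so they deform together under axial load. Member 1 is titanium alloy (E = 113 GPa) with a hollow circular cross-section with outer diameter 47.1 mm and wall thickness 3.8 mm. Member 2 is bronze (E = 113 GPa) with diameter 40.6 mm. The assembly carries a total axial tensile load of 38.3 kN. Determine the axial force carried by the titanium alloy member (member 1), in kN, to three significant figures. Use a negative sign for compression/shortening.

10.9 kN

A_1 = 516.9 mm².
A_2 = 1295 mm².
Equal strain + equilibrium ⇒ each member carries load in proportion to AE: A₁E₁ = 58410000 N, A₂E₂ = 146300000 N, ΣAE = 204700000 N.
F₁ = P·A₁E₁/ΣAE = 38300·58410000/204700000 = 10930 N.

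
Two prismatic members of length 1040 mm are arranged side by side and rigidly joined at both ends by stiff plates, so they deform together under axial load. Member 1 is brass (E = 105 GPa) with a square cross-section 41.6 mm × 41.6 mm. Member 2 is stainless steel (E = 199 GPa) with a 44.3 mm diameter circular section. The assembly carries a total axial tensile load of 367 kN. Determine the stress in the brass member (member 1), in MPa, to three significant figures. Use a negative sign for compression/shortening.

A_1 = 1731 mm².
A_2 = 1541 mm².
Equal strain + equilibrium ⇒ each member carries load in proportion to AE: A₁E₁ = 181700000 N, A₂E₂ = 306700000 N, ΣAE = 488400000 N.
σ₁ = P·E₁/ΣAE = 367000·105000/488400000 = 78.89 MPa.

78.9 MPa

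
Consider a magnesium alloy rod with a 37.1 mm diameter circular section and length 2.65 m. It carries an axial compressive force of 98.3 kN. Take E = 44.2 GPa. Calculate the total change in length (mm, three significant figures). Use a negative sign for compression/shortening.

A = 1081 mm².
δ_mech = NL/(AE) = -98300·2650/(1081·44200) = -5.452 mm.

-5.45 mm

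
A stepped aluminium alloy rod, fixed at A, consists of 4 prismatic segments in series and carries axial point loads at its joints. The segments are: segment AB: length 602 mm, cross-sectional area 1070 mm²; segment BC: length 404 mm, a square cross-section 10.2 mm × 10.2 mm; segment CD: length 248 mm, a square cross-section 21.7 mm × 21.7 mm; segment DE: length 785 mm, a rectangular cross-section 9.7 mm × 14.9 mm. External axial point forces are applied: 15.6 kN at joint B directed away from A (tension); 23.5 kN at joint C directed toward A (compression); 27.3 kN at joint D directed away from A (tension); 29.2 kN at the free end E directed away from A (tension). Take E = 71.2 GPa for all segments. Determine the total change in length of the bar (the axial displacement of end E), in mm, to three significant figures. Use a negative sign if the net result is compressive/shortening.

Internal axial forces (sectioning from the free end, tension +): N_DE = 29.2 kN, N_CD = 56.5 kN, N_BC = 33 kN, N_AB = 48.6 kN.
A_BC = 104 mm².
A_CD = 470.9 mm².
A_DE = 144.5 mm².
δ_AB = 48600·602/(1070·71200) = 0.384 mm
δ_BC = 33000·404/(104·71200) = 1.8 mm
δ_CD = 56500·248/(470.9·71200) = 0.4179 mm
δ_DE = 29200·785/(144.5·71200) = 2.227 mm
δ = Σδ_i = 4.829 mm.

4.83 mm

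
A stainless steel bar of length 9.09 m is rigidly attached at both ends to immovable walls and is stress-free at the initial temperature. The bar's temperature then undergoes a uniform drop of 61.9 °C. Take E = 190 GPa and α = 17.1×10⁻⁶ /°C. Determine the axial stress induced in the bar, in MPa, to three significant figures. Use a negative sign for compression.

Free thermal expansion αLΔT = 17.1e-6 · 9090 · -61.9 = -9.622 mm.
The walls impose strain ε = −(-9.622)/9090 = 1.0585e-03; σ = Eε = 190000 · 1.0585e-03 = 201.1 MPa.

201 MPa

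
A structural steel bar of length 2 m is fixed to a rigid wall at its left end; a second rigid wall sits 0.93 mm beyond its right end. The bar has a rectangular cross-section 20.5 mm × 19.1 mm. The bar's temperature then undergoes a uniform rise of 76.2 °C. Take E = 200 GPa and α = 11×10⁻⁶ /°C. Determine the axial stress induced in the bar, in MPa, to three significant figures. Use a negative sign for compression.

-74.6 MPa

Free thermal expansion αLΔT = 11e-6 · 2000 · 76.2 = 1.676 mm.
The walls engage after the gap closes; constrained expansion = 1.676 − 0.93 = 0.7464 mm.
The walls impose strain ε = −(0.7464)/2000 = -3.7320e-04; σ = Eε = 200000 · -3.7320e-04 = -74.64 MPa.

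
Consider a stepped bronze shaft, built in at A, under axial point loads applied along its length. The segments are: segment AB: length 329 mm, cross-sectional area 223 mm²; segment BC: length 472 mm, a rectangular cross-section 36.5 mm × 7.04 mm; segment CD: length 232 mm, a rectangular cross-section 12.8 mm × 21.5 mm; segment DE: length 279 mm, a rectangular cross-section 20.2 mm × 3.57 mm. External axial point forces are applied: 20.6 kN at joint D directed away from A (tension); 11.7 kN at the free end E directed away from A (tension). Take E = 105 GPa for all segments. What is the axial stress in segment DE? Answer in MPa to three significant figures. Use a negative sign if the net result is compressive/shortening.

Internal axial forces (sectioning from the free end, tension +): N_DE = 11.7 kN, N_CD = 32.3 kN, N_BC = 32.3 kN, N_AB = 32.3 kN.
A_DE = 72.11 mm².
σ_DE = N_DE/A_DE = 11700/72.11 = 162.2 MPa.

162 MPa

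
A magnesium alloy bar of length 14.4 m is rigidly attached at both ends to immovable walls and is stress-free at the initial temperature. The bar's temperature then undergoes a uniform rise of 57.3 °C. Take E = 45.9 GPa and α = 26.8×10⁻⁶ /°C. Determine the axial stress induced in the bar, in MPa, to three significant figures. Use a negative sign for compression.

Free thermal expansion αLΔT = 26.8e-6 · 14400 · 57.3 = 22.11 mm.
The walls impose strain ε = −(22.11)/14400 = -1.5356e-03; σ = Eε = 45900 · -1.5356e-03 = -70.49 MPa.

-70.5 MPa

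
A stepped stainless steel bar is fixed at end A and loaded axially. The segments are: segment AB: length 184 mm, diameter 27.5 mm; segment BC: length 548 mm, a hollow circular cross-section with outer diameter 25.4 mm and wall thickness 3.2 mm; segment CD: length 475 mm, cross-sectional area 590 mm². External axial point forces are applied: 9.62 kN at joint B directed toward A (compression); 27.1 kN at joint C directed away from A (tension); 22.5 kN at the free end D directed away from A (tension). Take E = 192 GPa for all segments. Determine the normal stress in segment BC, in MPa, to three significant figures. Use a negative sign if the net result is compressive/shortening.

222 MPa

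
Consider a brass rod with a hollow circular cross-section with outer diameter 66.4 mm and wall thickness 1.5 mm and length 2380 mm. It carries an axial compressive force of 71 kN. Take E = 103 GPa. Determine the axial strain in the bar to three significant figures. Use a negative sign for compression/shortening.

A = 305.8 mm².
σ = N/A = -232.2 MPa; ε = σ/E = -232.2/103000 = -2.254e-03.

-0.00225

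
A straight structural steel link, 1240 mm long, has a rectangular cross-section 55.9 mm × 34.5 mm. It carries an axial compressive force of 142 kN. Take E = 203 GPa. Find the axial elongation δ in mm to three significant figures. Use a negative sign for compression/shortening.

-0.450 mm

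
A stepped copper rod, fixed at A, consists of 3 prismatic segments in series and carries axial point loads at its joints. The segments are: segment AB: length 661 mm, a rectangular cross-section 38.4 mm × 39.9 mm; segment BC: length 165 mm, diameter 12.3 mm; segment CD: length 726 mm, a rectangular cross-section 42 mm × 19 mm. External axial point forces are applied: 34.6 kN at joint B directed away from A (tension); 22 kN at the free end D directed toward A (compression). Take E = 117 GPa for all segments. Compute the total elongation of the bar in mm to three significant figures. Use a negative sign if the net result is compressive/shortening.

Internal axial forces (sectioning from the free end, tension +): N_CD = -22 kN, N_BC = -22 kN, N_AB = 12.6 kN.
A_AB = 1532 mm².
A_BC = 118.8 mm².
A_CD = 798 mm².
δ_AB = 12600·661/(1532·117000) = 0.04646 mm
δ_BC = -22000·165/(118.8·117000) = -0.2611 mm
δ_CD = -22000·726/(798·117000) = -0.1711 mm
δ = Σδ_i = -0.3857 mm.

-0.386 mm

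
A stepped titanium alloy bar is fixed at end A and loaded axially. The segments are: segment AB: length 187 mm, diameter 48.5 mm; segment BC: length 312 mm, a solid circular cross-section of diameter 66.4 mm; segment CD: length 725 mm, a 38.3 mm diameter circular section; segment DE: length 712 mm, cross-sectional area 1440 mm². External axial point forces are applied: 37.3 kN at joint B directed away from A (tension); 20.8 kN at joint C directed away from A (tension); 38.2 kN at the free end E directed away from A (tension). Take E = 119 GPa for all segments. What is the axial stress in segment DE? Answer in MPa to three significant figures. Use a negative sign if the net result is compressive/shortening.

26.5 MPa

Internal axial forces (sectioning from the free end, tension +): N_DE = 38.2 kN, N_CD = 38.2 kN, N_BC = 59 kN, N_AB = 96.3 kN.
σ_DE = N_DE/A_DE = 38200/1440 = 26.53 MPa.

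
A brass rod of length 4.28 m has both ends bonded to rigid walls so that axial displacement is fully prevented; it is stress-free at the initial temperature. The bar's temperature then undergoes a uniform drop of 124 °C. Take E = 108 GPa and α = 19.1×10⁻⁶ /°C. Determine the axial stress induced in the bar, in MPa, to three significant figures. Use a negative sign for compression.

Free thermal expansion αLΔT = 19.1e-6 · 4280 · -124 = -10.14 mm.
The walls impose strain ε = −(-10.14)/4280 = 2.3684e-03; σ = Eε = 108000 · 2.3684e-03 = 255.8 MPa.

256 MPa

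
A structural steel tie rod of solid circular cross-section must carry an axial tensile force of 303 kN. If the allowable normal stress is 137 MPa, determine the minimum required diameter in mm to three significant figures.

53.1 mm

Required area A ≥ P/σ_allow = 303000/137 = 2212 mm².
For a solid circular section, d ≥ √(4A/π) = 53.07 mm.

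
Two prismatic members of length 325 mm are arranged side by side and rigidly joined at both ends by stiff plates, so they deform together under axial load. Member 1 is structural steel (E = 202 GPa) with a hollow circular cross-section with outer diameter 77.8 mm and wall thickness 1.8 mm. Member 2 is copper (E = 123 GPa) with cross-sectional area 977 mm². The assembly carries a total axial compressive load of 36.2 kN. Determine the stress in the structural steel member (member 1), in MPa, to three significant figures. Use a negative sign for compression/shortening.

-35.3 MPa

A_1 = 429.8 mm².
Equal strain + equilibrium ⇒ each member carries load in proportion to AE: A₁E₁ = 86810000 N, A₂E₂ = 120200000 N, ΣAE = 207000000 N.
σ₁ = P·E₁/ΣAE = -36200·202000/207000000 = -35.33 MPa.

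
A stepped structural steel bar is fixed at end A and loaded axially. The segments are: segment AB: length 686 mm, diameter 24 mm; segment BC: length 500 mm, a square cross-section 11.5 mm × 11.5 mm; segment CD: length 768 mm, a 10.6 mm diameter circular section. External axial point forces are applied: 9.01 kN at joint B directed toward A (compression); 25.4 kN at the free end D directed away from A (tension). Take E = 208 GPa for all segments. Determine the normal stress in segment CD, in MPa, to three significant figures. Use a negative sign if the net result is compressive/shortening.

288 MPa

Internal axial forces (sectioning from the free end, tension +): N_CD = 25.4 kN, N_BC = 25.4 kN, N_AB = 16.39 kN.
A_CD = 88.25 mm².
σ_CD = N_CD/A_CD = 25400/88.25 = 287.8 MPa.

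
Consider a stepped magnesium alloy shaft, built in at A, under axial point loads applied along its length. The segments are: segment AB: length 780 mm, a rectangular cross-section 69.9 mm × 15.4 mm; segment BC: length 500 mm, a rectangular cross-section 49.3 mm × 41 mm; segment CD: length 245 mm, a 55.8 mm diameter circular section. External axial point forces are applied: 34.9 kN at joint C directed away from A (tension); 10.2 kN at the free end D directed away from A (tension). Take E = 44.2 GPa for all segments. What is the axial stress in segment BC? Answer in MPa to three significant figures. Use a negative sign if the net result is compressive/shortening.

22.3 MPa

Internal axial forces (sectioning from the free end, tension +): N_CD = 10.2 kN, N_BC = 45.1 kN, N_AB = 45.1 kN.
A_BC = 2021 mm².
σ_BC = N_BC/A_BC = 45100/2021 = 22.31 MPa.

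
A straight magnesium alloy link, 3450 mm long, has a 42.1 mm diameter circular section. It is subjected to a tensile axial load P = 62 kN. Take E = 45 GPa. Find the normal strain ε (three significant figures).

9.90e-04

A = 1392 mm².
σ = N/A = 44.54 MPa; ε = σ/E = 44.54/45000 = 9.897e-04.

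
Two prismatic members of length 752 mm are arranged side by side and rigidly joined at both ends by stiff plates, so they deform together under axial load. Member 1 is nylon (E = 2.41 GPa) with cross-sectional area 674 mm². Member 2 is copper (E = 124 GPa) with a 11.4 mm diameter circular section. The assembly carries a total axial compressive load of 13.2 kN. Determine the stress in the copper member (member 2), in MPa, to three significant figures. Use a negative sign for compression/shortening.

-115 MPa

A_2 = 102.1 mm².
Equal strain + equilibrium ⇒ each member carries load in proportion to AE: A₁E₁ = 1624000 N, A₂E₂ = 12660000 N, ΣAE = 14280000 N.
σ₂ = P·E₂/ΣAE = -13200·124000/14280000 = -114.6 MPa.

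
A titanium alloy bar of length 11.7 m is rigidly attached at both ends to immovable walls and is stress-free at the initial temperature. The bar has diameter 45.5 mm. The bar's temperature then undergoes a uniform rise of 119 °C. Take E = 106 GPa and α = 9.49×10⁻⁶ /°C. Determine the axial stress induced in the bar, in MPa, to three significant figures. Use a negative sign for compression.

Free thermal expansion αLΔT = 9.49e-6 · 11700 · 119 = 13.21 mm.
The walls impose strain ε = −(13.21)/11700 = -1.1293e-03; σ = Eε = 106000 · -1.1293e-03 = -119.7 MPa.

-120 MPa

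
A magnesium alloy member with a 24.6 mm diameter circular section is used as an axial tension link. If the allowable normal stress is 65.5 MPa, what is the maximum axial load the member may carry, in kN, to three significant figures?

31.1 kN

A = 475.3 mm².
P_max = σ_allow · A = 65.5 · 475.3 = 31130 N = 31.13 kN.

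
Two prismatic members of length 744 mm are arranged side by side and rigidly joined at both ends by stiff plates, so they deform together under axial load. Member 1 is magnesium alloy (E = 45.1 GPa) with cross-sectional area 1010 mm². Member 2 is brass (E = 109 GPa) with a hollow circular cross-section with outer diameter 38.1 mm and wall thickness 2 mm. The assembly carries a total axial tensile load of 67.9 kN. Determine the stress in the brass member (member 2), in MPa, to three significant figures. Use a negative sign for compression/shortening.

105 MPa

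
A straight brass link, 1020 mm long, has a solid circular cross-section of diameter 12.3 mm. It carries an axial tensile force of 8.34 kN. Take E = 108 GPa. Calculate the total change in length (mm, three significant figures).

0.663 mm

A = 118.8 mm².
δ_mech = NL/(AE) = 8340·1020/(118.8·108000) = 0.6629 mm.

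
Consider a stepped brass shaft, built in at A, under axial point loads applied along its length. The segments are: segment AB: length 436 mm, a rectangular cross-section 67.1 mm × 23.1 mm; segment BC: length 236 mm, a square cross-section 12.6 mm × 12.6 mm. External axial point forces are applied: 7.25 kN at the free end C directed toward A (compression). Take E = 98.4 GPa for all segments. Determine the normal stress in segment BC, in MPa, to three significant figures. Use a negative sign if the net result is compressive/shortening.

-45.7 MPa

Internal axial forces (sectioning from the free end, tension +): N_BC = -7.25 kN, N_AB = -7.25 kN.
A_BC = 158.8 mm².
σ_BC = N_BC/A_BC = -7250/158.8 = -45.67 MPa.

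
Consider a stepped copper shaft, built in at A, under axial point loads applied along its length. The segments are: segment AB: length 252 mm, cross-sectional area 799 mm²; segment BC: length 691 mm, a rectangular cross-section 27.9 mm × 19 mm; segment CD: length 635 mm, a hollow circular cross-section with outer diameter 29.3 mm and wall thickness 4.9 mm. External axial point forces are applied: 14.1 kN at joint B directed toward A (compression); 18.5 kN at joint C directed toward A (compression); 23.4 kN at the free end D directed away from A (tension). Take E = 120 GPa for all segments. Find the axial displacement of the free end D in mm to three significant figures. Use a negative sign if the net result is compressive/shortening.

0.359 mm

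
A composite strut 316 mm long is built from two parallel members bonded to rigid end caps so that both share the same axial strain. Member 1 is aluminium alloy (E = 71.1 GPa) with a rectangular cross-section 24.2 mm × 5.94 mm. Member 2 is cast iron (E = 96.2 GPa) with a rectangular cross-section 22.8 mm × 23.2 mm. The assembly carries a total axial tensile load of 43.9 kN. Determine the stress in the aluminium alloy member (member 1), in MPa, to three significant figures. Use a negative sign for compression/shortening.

51.1 MPa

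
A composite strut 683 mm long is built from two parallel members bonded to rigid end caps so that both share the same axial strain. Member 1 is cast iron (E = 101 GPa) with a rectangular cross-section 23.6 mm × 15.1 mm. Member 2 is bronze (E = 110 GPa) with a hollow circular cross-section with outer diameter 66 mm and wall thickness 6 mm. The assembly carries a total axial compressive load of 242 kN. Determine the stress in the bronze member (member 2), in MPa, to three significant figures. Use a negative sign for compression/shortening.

-166 MPa

A_1 = 356.4 mm².
A_2 = 1131 mm².
Equal strain + equilibrium ⇒ each member carries load in proportion to AE: A₁E₁ = 35990000 N, A₂E₂ = 124400000 N, ΣAE = 160400000 N.
σ₂ = P·E₂/ΣAE = -242000·110000/160400000 = -166 MPa.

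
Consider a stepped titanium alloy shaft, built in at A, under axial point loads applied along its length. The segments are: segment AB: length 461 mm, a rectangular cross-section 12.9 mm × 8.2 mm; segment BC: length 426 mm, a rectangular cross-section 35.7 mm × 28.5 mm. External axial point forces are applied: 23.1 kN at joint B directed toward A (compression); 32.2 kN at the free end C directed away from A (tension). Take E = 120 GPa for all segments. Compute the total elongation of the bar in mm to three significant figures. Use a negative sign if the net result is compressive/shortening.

0.443 mm

Internal axial forces (sectioning from the free end, tension +): N_BC = 32.2 kN, N_AB = 9.1 kN.
A_AB = 105.8 mm².
A_BC = 1017 mm².
δ_AB = 9100·461/(105.8·120000) = 0.3305 mm
δ_BC = 32200·426/(1017·120000) = 0.1123 mm
δ = Σδ_i = 0.4428 mm.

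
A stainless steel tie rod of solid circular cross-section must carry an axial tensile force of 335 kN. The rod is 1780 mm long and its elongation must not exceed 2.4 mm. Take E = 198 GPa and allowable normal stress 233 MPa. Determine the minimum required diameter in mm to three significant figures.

42.8 mm

Required area A ≥ P/σ_allow = 335000/233 = 1438 mm².
For a solid circular section, d ≥ √(4A/π) = 42.79 mm.
Elongation limit: A ≥ PL/(Eδ_allow) = 335000·1780/(198000·2.4) = 1255 mm² ⇒ d ≥ 39.97 mm.
The stress limit governs.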